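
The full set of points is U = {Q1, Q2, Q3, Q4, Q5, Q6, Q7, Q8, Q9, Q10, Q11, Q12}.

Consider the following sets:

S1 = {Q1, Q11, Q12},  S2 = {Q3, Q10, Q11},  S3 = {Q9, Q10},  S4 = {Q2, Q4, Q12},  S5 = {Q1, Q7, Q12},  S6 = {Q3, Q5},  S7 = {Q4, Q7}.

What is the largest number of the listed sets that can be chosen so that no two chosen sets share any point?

4

S1, S3, S6, S7 are pairwise disjoint (S1={Q1,Q11,Q12}; S3={Q9,Q10}; S6={Q3,Q5}; S7={Q4,Q7}).
Every remaining set overlaps one of these, and no 5 of the listed sets are pairwise disjoint, so 4 is the maximum.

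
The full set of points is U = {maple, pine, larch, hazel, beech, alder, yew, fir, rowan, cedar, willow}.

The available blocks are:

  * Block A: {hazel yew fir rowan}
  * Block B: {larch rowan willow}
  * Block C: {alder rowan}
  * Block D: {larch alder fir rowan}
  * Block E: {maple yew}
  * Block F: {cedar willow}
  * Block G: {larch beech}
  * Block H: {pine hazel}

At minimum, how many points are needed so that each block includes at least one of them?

The 5 points {pine, larch, yew, rowan, willow} hit every block.
The blocks C, E, F, G, H are pairwise disjoint, so any hitting set needs a separate point for each — at least 5. Hence 5 is optimal.

5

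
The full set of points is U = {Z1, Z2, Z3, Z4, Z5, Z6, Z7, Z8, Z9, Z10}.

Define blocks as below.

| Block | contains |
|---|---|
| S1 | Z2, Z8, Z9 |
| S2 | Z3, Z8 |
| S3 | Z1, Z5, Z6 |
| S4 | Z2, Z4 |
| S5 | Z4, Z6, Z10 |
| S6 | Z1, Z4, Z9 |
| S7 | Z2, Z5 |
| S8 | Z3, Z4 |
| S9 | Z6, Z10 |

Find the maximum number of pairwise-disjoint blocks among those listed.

S2, S6, S7, S9 are pairwise disjoint (S2={Z3,Z8}; S6={Z1,Z4,Z9}; S7={Z2,Z5}; S9={Z6,Z10}).
Every remaining block overlaps one of these, and no 5 of the listed blocks are pairwise disjoint, so 4 is the maximum.

4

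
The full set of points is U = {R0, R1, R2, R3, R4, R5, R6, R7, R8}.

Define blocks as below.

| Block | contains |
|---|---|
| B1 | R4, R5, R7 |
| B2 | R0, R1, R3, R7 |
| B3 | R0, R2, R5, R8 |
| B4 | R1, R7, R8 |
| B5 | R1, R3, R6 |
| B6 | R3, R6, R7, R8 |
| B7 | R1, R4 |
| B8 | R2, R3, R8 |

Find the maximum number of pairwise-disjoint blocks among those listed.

B1, B5 are pairwise disjoint (B1={R4,R5,R7}; B5={R1,R3,R6}).
Every remaining block overlaps one of these, and no 3 of the listed blocks are pairwise disjoint, so 2 is the maximum.

2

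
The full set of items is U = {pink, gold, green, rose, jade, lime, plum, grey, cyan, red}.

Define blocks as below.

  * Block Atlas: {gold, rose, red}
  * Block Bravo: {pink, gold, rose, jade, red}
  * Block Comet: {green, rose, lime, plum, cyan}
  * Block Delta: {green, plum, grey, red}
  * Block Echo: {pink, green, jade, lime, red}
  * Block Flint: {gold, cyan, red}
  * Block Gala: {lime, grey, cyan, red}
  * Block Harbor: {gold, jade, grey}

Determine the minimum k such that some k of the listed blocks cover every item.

3

Bravo and Comet and Delta together: Bravo ∪ Comet ∪ Delta = {pink, gold, green, rose, jade, lime, plum, grey, cyan, red} — every item is covered.
No 2 of the 8 blocks cover everything (all 28 combinations miss at least one item), so 3 is optimal.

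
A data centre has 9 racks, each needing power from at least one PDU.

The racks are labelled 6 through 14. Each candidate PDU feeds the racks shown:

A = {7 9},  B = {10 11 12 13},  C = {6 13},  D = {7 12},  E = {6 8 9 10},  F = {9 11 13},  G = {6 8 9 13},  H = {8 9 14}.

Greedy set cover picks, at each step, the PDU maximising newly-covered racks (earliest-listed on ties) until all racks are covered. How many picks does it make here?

4

Greedy: pick B (covers 4 new) → pick E (covers 3 new) → pick A (covers 1 new) → pick H (covers 1 new). Total picks: 4.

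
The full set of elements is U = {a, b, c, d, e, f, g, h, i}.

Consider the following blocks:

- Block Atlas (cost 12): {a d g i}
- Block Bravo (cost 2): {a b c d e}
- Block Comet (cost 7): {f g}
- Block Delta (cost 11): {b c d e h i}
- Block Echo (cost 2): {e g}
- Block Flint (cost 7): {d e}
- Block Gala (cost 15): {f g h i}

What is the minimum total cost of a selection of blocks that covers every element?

17

Bravo, Gala together cover every element (Bravo ∪ Gala = {a, b, c, d, e, f, g, h, i}); total cost 2 + 15 = 17.
The greedy pick Bravo, Echo, Gala costs 19; no covering selection beats 17.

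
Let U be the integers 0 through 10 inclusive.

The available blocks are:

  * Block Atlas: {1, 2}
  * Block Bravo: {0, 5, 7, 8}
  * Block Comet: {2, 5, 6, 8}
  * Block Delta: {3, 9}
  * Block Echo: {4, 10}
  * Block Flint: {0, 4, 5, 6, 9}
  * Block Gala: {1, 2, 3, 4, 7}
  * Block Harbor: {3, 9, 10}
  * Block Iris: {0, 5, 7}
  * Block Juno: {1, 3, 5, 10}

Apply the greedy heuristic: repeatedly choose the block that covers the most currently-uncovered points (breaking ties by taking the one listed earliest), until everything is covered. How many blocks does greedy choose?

Greedy: pick Flint (covers 5 new) → pick Gala (covers 4 new) → pick Bravo (covers 1 new) → pick Echo (covers 1 new). Total picks: 4.

4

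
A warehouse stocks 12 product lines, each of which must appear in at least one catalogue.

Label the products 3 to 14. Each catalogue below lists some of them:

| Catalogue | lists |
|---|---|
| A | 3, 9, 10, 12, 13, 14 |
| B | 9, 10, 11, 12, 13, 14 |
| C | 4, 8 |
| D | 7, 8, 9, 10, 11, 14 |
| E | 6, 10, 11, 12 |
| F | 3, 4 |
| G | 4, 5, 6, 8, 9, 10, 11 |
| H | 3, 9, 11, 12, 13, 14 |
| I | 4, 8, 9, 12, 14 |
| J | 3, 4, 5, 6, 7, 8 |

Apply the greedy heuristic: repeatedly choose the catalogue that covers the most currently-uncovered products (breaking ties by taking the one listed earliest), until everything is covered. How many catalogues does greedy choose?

3

Greedy: pick G (covers 7 new) → pick A (covers 4 new) → pick D (covers 1 new). Total picks: 3.
(The true minimum cover uses only 2 catalogues, so greedy is not optimal here.)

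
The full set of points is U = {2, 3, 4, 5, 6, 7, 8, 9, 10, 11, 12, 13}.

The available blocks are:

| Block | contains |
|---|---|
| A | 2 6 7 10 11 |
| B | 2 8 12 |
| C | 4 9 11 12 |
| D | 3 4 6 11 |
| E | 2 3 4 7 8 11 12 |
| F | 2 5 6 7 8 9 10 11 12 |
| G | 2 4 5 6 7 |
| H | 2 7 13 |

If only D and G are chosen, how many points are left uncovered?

Union of D, G = {2, 3, 4, 5, 6, 7, 11}.
Not covered: 8, 9, 10, 12, 13 — 5 points.

5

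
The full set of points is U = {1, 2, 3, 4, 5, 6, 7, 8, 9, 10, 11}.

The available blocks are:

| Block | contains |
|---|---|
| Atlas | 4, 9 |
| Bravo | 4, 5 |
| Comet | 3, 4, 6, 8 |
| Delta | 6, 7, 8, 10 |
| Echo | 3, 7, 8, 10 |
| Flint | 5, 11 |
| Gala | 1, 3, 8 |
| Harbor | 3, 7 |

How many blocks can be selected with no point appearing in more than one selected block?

Atlas, Flint, Harbor are pairwise disjoint (Atlas={4,9}; Flint={5,11}; Harbor={3,7}).
Every remaining block overlaps one of these, and no 4 of the listed blocks are pairwise disjoint, so 3 is the maximum.

3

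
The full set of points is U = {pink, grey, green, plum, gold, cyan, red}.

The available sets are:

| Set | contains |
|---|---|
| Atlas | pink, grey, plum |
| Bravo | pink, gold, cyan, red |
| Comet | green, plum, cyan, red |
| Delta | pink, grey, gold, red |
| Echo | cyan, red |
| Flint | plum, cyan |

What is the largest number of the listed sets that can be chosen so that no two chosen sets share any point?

Delta, Flint are pairwise disjoint (Delta={pink,grey,gold,red}; Flint={plum,cyan}).
Every remaining set overlaps one of these, and no 3 of the listed sets are pairwise disjoint, so 2 is the maximum.

2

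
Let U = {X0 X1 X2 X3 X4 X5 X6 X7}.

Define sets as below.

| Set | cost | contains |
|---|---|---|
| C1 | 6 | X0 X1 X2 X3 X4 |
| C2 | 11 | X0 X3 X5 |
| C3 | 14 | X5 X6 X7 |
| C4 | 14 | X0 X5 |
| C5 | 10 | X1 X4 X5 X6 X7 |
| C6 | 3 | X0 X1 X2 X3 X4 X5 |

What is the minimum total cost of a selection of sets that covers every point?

13

C5, C6 together cover every point (C5 ∪ C6 = {X0, X1, X2, X3, X4, X5, X6, X7}); total cost 10 + 3 = 13.
No covering selection has total cost below 13.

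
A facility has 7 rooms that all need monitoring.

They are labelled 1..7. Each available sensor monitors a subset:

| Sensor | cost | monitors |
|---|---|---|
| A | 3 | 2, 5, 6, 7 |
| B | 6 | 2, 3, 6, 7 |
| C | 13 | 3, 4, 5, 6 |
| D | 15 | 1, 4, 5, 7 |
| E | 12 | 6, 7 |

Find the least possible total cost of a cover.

21

B, D together cover every room (B ∪ D = {1, 2, 3, 4, 5, 6, 7}); total cost 6 + 15 = 21.
The greedy pick A, B, D costs 24; no covering selection beats 21.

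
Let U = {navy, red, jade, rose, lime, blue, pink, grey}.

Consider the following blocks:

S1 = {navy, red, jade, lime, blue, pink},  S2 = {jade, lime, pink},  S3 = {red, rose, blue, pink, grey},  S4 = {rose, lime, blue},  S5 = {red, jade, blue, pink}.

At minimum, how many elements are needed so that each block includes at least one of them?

H = {lime, pink} meets every block (each contains at least one member of H), and |H| = 2.
No single element lies in every block, so at least 2 are needed and 2 is optimal.

2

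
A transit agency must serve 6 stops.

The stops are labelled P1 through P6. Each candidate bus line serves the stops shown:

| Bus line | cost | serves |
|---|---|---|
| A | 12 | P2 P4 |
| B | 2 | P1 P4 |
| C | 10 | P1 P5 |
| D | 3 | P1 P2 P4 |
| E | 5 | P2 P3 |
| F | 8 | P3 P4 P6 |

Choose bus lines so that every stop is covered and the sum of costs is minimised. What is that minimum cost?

21

C, D, F together cover every stop (C ∪ D ∪ F = {P1, P2, P3, P4, P5, P6}); total cost 10 + 3 + 8 = 21.
The greedy pick B, E, F, C costs 25; no covering selection beats 21.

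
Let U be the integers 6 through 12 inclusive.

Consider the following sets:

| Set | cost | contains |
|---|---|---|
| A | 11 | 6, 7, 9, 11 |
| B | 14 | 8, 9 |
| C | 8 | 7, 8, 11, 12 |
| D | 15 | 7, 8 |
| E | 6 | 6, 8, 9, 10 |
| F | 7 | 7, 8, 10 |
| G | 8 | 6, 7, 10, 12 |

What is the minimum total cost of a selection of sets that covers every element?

C, E together cover every element (C ∪ E = {6, 7, 8, 9, 10, 11, 12}); total cost 8 + 6 = 14.
No covering selection has total cost below 14.

14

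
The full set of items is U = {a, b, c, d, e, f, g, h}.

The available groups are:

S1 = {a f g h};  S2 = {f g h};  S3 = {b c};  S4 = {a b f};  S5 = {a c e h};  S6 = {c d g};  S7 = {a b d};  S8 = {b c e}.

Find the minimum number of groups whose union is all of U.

3

Take {S4, S5, S6}. Their union is {a, b, c, d, e, f, g, h}, which is all 8 items.
No 2 of the 8 groups cover everything (all 28 combinations miss at least one item), so 3 is optimal.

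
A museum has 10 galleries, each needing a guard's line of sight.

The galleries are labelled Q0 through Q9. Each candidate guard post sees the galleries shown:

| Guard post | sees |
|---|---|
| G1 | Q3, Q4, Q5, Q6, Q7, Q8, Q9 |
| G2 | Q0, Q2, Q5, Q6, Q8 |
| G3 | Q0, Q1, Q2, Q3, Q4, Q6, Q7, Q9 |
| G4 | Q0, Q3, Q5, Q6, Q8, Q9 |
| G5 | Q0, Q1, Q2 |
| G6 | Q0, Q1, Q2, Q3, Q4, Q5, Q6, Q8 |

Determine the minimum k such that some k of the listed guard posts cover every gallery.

2

G3 and G6 together: G3 ∪ G6 = {Q0, Q1, Q2, Q3, Q4, Q5, Q6, Q7, Q8, Q9} — every gallery is covered.
No single guard post has all 10 galleries (the largest, G3, has 8), so 2 is optimal.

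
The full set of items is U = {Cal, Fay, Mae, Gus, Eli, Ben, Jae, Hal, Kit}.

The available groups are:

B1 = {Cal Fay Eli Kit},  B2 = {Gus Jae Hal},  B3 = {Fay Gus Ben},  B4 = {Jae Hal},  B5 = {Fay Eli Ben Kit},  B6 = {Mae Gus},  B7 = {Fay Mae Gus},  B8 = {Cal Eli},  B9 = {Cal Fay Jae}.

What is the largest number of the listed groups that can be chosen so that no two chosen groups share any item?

3

B4, B5, B6 are pairwise disjoint (B4={Jae,Hal}; B5={Fay,Eli,Ben,Kit}; B6={Mae,Gus}).
Every remaining group overlaps one of these, and no 4 of the listed groups are pairwise disjoint, so 3 is the maximum.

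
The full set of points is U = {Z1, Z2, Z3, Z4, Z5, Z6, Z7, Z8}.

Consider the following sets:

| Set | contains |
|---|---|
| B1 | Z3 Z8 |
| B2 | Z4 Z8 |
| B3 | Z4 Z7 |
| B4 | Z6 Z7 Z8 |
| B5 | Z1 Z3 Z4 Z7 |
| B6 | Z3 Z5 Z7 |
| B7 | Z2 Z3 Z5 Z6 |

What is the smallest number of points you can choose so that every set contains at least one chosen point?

3

The 3 points {Z3, Z7, Z8} hit every set.
No choice of 2 points meets every set, so 3 is the minimum.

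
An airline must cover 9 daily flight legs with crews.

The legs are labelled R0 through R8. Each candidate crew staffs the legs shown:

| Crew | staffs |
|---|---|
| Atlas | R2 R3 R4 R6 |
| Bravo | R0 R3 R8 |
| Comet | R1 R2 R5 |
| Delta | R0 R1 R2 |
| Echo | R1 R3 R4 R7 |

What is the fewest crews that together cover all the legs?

4

Atlas and Bravo and Comet and Echo together: Atlas ∪ Bravo ∪ Comet ∪ Echo = {R0, R1, R2, R3, R4, R5, R6, R7, R8} — every leg is covered.
Only Atlas contains R6, so Atlas is forced; the remaining 5 legs need at least 3 more crews (each remaining crew adds at most 2) — so at least 4 crews are needed, and 4 is optimal.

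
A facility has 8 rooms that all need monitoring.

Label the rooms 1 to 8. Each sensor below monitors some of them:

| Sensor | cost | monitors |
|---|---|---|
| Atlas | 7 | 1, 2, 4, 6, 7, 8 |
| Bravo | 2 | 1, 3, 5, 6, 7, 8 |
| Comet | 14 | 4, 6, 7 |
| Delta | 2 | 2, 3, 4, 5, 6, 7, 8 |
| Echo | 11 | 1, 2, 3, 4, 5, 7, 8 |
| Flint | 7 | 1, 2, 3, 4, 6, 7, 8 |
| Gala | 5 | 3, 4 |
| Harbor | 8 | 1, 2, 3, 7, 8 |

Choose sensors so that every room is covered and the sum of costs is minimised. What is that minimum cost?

Bravo, Delta together cover every room (Bravo ∪ Delta = {1, 2, 3, 4, 5, 6, 7, 8}); total cost 2 + 2 = 4.
No covering selection has total cost below 4.

4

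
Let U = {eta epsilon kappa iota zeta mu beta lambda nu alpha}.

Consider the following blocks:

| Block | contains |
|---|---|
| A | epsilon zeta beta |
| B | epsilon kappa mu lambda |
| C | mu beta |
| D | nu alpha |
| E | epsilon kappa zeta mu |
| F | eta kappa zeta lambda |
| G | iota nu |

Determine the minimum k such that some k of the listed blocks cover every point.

5

Take {C, D, E, F, G}. Their union is {eta, epsilon, kappa, iota, zeta, mu, beta, lambda, nu, alpha}, which is all 10 points.
No 4 of the 7 blocks cover everything (all 35 combinations miss at least one point), so 5 is optimal.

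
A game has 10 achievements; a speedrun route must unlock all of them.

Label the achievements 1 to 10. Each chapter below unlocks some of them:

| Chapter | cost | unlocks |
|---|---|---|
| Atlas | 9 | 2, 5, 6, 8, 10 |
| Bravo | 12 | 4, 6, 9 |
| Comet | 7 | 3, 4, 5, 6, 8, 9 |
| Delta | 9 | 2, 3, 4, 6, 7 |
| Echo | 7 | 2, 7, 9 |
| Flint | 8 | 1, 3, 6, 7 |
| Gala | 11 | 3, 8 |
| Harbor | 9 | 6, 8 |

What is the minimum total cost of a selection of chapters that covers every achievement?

Atlas, Comet, Flint together cover every achievement (Atlas ∪ Comet ∪ Flint = {1, 2, 3, 4, 5, 6, 7, 8, 9, 10}); total cost 9 + 7 + 8 = 24.
The greedy pick Comet, Echo, Flint, Atlas costs 31; no covering selection beats 24.

24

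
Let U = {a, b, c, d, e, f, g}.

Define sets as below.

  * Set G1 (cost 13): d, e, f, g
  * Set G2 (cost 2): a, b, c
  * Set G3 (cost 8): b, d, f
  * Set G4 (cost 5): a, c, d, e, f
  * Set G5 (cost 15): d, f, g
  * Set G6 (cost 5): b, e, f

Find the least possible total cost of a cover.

G1, G2 together cover every point (G1 ∪ G2 = {a, b, c, d, e, f, g}); total cost 13 + 2 = 15.
The greedy pick G2, G4, G1 costs 20; no covering selection beats 15.

15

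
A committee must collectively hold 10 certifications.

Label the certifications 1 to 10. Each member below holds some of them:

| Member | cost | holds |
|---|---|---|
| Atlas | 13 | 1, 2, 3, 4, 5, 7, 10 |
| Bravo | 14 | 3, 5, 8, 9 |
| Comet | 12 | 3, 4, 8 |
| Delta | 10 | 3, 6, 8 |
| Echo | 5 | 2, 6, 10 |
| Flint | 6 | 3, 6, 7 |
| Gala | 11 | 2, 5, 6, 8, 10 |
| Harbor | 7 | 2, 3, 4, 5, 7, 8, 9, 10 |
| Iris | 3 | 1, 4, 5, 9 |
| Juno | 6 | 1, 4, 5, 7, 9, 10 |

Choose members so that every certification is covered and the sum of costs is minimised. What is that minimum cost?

Echo, Harbor, Iris together cover every certification (Echo ∪ Harbor ∪ Iris = {1, 2, 3, 4, 5, 6, 7, 8, 9, 10}); total cost 5 + 7 + 3 = 15.
No covering selection has total cost below 15.

15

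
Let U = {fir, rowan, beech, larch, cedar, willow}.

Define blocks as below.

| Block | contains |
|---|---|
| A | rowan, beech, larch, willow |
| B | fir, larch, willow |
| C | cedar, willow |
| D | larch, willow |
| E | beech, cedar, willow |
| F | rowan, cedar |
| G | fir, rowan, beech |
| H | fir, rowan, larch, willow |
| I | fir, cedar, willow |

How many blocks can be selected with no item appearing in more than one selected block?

D, F are pairwise disjoint (D={larch,willow}; F={rowan,cedar}).
Every remaining block overlaps one of these, and no 3 of the listed blocks are pairwise disjoint, so 2 is the maximum.

2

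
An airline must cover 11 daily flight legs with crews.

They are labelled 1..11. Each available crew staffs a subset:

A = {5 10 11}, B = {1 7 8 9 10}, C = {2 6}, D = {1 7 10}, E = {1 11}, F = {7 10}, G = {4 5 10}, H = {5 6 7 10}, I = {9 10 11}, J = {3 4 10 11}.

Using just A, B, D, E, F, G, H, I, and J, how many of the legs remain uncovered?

1

Union of A, B, D, E, F, G, H, I, J = {1, 3, 4, 5, 6, 7, 8, 9, 10, 11}.
Not covered: 2 — 1 leg.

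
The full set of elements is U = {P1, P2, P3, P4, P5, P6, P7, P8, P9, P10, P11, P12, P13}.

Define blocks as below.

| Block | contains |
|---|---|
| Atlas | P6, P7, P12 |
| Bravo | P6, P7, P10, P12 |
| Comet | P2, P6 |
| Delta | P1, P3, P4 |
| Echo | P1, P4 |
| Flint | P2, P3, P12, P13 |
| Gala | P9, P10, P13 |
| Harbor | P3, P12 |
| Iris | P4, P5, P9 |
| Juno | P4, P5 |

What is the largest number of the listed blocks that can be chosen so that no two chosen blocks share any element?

4

Comet, Echo, Gala, Harbor are pairwise disjoint (Comet={P2,P6}; Echo={P1,P4}; Gala={P9,P10,P13}; Harbor={P3,P12}).
Every remaining block overlaps one of these, and no 5 of the listed blocks are pairwise disjoint, so 4 is the maximum.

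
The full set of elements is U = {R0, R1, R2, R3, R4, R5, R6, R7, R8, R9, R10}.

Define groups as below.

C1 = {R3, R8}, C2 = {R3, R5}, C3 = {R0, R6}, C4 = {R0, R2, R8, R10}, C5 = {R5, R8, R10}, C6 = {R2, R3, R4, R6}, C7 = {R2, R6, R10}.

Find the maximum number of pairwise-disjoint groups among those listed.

C5, C6 are pairwise disjoint (C5={R5,R8,R10}; C6={R2,R3,R4,R6}).
Every remaining group overlaps one of these, and no 3 of the listed groups are pairwise disjoint, so 2 is the maximum.

2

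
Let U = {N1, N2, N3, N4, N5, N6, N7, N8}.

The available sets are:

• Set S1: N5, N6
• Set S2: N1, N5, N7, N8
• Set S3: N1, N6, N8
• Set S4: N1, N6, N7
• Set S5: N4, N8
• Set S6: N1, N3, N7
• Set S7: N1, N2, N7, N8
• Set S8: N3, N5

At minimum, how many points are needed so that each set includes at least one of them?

H = {N1, N5, N8} meets every set (each contains at least one member of H), and |H| = 3.
The sets S1, S5, S6 are pairwise disjoint, so any hitting set needs a separate point for each — at least 3. Hence 3 is optimal.

3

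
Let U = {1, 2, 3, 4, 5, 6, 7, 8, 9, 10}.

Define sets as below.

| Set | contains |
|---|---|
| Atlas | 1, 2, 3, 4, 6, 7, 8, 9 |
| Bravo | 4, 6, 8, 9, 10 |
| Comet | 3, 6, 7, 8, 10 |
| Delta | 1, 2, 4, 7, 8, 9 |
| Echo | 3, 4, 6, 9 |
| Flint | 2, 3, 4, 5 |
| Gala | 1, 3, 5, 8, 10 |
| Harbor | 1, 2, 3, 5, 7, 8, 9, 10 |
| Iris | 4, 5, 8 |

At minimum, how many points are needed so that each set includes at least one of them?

2

The 2 points {3, 4} hit every set.
No single point lies in every set, so at least 2 are needed and 2 is optimal.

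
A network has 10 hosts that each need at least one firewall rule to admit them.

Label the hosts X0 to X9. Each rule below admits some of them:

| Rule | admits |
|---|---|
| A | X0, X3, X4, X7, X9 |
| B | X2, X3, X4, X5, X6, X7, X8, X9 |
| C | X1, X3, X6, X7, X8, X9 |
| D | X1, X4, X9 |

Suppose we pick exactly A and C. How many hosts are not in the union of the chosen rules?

2

Union of A, C = {X0, X1, X3, X4, X6, X7, X8, X9}.
Not covered: X2, X5 — 2 hosts.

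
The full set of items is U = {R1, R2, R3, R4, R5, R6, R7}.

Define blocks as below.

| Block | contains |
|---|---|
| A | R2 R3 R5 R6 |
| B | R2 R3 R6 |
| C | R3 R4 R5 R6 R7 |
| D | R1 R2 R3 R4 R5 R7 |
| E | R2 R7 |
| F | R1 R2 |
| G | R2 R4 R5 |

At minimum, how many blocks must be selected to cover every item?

2

C and D cover everything between them: the union {R1, R2, R3, R4, R5, R6, R7} is all of U.
No single block has all 7 items (the largest, D, has 6), so 2 is optimal.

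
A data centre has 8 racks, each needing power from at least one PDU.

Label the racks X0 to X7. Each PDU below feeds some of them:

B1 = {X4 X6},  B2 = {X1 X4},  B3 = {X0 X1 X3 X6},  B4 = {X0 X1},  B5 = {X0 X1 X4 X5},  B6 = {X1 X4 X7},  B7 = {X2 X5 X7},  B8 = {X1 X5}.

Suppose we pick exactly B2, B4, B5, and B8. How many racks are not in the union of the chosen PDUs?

4

Union of B2, B4, B5, B8 = {X0, X1, X4, X5}.
Not covered: X2, X3, X6, X7 — 4 racks.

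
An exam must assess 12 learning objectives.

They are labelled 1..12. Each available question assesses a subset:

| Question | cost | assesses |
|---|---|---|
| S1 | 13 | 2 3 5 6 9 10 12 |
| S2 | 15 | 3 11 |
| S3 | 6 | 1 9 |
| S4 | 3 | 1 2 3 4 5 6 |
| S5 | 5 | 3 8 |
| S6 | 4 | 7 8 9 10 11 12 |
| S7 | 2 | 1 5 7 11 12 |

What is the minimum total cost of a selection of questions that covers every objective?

S4, S6 together cover every objective (S4 ∪ S6 = {1, 2, 3, 4, 5, 6, 7, 8, 9, 10, 11, 12}); total cost 3 + 4 = 7.
The greedy pick S7, S4, S6 costs 9; no covering selection beats 7.

7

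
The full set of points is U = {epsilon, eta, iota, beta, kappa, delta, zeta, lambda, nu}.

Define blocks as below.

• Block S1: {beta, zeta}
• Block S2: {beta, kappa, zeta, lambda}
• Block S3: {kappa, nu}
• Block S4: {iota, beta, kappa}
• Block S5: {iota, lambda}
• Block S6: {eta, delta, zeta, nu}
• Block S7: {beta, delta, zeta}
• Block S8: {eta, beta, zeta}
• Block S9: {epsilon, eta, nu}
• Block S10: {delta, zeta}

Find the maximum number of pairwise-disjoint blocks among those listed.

S3, S5, S7 are pairwise disjoint (S3={kappa,nu}; S5={iota,lambda}; S7={beta,delta,zeta}).
Every remaining block overlaps one of these, and no 4 of the listed blocks are pairwise disjoint, so 3 is the maximum.

3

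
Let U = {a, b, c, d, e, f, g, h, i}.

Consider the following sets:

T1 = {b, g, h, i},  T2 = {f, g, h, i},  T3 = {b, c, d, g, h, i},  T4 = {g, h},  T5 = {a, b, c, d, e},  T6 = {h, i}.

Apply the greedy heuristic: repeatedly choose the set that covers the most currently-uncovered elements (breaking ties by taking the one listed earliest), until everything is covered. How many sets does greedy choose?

Greedy: pick T3 (covers 6 new) → pick T5 (covers 2 new) → pick T2 (covers 1 new). Total picks: 3.
(The true minimum cover uses only 2 sets, so greedy is not optimal here.)

3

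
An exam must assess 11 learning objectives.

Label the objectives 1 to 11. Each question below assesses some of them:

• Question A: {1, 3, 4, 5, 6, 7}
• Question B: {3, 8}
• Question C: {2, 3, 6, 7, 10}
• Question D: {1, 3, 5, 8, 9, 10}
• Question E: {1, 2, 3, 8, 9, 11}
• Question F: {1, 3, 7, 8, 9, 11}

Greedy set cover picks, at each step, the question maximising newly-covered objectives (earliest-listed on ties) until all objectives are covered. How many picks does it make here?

Greedy: pick A (covers 6 new) → pick E (covers 4 new) → pick C (covers 1 new). Total picks: 3.

3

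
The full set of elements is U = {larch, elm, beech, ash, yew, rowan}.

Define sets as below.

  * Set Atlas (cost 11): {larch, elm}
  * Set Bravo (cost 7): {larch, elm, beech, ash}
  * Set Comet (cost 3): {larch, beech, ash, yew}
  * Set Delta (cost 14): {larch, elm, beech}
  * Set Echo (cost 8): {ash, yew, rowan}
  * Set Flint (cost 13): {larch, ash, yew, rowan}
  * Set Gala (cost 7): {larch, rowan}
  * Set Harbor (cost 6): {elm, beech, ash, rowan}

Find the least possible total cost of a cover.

Comet, Harbor together cover every element (Comet ∪ Harbor = {larch, elm, beech, ash, yew, rowan}); total cost 3 + 6 = 9.
No covering selection has total cost below 9.

9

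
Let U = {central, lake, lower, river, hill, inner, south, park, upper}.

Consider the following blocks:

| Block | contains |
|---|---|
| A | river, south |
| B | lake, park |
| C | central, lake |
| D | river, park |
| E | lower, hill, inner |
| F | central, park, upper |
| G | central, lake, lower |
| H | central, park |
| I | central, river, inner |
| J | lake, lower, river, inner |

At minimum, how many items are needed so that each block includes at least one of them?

Take T = {central, river, inner, park}. Each listed block contains at least one of these, so T is a hitting set of size 4.
No choice of 3 items meets every block, so 4 is the minimum.

4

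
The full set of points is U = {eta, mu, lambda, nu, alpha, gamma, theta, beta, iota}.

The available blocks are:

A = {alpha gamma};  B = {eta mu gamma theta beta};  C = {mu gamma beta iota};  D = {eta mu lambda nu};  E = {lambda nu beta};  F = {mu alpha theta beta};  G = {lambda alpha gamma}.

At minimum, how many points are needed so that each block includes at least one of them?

H = {mu, lambda, gamma} meets every block (each contains at least one member of H), and |H| = 3.
No choice of 2 points meets every block, so 3 is the minimum.

3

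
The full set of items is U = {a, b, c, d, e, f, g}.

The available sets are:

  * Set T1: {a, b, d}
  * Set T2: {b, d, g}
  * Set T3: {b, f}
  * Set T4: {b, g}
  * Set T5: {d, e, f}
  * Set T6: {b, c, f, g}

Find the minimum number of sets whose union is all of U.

3

T1, T5, and T6 cover everything between them: the union {a, b, c, d, e, f, g} is all of U.
Only T1 contains a, so T1 is forced; the remaining 4 items need at least 2 more sets (each remaining set adds at most 3) — so at least 3 sets are needed, and 3 is optimal.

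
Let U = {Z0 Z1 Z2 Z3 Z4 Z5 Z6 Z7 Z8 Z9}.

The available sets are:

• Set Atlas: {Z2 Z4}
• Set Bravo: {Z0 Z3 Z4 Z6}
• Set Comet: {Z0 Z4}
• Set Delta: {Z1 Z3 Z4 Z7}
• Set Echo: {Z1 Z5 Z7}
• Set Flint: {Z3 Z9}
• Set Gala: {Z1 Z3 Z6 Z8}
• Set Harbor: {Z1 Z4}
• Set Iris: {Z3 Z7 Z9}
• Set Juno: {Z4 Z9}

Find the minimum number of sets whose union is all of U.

Atlas, Bravo, Echo, Gala, and Juno cover everything between them: the union {Z0, Z1, Z2, Z3, Z4, Z5, Z6, Z7, Z8, Z9} is all of U.
No 4 of the 10 sets cover everything (all 210 combinations miss at least one point), so 5 is optimal.

5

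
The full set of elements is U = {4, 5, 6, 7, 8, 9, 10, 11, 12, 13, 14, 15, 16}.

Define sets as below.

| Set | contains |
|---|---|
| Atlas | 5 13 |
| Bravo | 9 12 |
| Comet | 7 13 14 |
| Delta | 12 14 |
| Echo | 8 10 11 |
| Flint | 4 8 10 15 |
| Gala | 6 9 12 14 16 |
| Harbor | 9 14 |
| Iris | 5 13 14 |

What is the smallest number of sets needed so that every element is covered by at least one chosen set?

Take {Comet, Echo, Flint, Gala, Iris}. Their union is {4, 5, 6, 7, 8, 9, 10, 11, 12, 13, 14, 15, 16}, which is all 13 elements.
No 4 of the 9 sets cover everything (all 126 combinations miss at least one element), so 5 is optimal.

5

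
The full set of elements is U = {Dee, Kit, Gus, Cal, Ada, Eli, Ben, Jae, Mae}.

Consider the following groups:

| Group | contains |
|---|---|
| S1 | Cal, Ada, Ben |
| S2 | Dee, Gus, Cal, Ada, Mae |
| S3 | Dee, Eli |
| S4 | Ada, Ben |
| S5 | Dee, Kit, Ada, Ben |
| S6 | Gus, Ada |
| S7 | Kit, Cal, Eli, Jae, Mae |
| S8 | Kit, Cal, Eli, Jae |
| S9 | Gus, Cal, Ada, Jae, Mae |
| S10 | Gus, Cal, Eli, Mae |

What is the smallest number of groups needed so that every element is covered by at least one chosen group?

3

Take {S5, S9, S10}. Their union is {Dee, Kit, Gus, Cal, Ada, Eli, Ben, Jae, Mae}, which is all 9 elements.
No 2 of the 10 groups cover everything (all 45 combinations miss at least one element), so 3 is optimal.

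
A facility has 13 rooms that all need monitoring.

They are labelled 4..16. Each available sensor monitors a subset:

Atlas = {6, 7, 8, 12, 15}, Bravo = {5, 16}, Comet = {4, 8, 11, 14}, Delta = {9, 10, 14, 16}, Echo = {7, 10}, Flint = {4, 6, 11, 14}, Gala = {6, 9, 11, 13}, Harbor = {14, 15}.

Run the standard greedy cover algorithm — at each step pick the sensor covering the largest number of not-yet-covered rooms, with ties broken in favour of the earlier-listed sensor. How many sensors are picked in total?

5

Greedy: pick Atlas (covers 5 new) → pick Delta (covers 4 new) → pick Comet (covers 2 new) → pick Bravo (covers 1 new) → pick Gala (covers 1 new). Total picks: 5.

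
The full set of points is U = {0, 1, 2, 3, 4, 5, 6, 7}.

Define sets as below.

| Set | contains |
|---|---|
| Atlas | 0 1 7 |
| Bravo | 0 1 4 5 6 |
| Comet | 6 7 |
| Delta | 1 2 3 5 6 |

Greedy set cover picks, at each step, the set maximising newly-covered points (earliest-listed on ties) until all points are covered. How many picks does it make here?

3

Greedy: pick Bravo (covers 5 new) → pick Delta (covers 2 new) → pick Atlas (covers 1 new). Total picks: 3.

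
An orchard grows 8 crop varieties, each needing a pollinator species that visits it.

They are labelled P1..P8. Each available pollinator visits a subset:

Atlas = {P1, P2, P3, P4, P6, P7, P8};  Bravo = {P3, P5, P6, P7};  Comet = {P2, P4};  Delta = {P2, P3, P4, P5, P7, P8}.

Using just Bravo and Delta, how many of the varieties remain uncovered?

1

Union of Bravo, Delta = {P2, P3, P4, P5, P6, P7, P8}.
Not covered: P1 — 1 variety.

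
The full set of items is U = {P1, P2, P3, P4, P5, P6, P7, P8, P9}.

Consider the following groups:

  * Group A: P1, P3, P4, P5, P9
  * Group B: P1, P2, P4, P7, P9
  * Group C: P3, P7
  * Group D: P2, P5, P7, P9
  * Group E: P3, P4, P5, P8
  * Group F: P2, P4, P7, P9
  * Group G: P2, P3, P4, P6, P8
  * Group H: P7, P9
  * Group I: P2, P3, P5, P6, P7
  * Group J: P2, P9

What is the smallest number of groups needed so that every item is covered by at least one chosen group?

Take {B, E, G}. Their union is {P1, P2, P3, P4, P5, P6, P7, P8, P9}, which is all 9 items.
No 2 of the 10 groups cover everything (all 45 combinations miss at least one item), so 3 is optimal.

3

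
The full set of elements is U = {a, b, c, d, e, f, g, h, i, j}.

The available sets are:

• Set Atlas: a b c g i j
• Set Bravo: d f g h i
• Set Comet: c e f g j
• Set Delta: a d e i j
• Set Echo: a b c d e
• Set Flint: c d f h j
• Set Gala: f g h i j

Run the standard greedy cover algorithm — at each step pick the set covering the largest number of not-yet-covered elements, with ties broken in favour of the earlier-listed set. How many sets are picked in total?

Greedy: pick Atlas (covers 6 new) → pick Bravo (covers 3 new) → pick Comet (covers 1 new). Total picks: 3.
(The true minimum cover uses only 2 sets, so greedy is not optimal here.)

3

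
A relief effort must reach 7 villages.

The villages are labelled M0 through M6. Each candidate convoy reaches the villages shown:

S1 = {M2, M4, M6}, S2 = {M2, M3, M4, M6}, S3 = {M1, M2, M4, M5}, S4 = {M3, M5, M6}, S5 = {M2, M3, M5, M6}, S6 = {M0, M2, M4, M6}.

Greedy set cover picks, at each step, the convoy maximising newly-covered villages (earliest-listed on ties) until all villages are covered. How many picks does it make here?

Greedy: pick S2 (covers 4 new) → pick S3 (covers 2 new) → pick S6 (covers 1 new). Total picks: 3.

3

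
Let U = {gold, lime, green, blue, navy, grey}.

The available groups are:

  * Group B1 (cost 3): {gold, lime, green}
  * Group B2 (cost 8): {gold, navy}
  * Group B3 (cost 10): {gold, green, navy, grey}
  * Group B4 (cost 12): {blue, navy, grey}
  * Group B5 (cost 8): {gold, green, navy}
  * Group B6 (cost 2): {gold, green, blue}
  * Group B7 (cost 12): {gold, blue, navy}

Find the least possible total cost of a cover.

B1, B3, B6 together cover every element (B1 ∪ B3 ∪ B6 = {gold, lime, green, blue, navy, grey}); total cost 3 + 10 + 2 = 15.
No covering selection has total cost below 15.

15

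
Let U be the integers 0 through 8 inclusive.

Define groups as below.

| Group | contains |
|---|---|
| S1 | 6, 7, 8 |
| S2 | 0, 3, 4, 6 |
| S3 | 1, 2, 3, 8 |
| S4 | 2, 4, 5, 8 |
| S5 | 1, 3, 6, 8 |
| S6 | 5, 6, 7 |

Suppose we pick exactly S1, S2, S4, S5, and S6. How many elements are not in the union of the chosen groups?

Union of S1, S2, S4, S5, S6 = {0, 1, 2, 3, 4, 5, 6, 7, 8} — that's every element, so 0 are uncovered.

0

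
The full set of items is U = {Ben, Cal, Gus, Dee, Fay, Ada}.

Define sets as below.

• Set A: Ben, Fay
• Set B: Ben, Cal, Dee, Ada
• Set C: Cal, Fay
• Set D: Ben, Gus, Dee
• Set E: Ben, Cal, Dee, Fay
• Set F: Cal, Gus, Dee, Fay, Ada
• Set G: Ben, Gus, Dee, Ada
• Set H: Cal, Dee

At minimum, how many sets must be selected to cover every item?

2

F and G cover everything between them: the union {Ben, Cal, Gus, Dee, Fay, Ada} is all of U.
No single set has all 6 items (the largest, F, has 5), so 2 is optimal.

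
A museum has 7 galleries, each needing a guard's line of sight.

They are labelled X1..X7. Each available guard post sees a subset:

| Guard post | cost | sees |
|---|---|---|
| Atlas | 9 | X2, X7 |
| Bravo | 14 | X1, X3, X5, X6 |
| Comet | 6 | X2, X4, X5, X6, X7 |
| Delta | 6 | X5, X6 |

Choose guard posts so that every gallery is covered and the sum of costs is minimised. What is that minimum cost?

Bravo, Comet together cover every gallery (Bravo ∪ Comet = {X1, X2, X3, X4, X5, X6, X7}); total cost 14 + 6 = 20.
No covering selection has total cost below 20.

20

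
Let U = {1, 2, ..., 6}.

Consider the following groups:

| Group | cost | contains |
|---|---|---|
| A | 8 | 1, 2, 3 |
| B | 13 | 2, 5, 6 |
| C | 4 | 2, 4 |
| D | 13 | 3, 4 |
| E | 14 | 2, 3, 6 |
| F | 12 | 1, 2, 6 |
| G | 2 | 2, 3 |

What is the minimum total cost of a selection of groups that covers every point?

25

A, B, C together cover every point (A ∪ B ∪ C = {1, 2, 3, 4, 5, 6}); total cost 8 + 13 + 4 = 25.
The greedy pick G, C, F, B costs 31; no covering selection beats 25.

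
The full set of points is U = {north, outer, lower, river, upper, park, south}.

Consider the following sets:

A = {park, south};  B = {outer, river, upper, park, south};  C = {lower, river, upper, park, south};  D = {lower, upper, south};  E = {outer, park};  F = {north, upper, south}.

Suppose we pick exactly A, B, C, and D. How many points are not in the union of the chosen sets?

1

Union of A, B, C, D = {outer, lower, river, upper, park, south}.
Not covered: north — 1 point.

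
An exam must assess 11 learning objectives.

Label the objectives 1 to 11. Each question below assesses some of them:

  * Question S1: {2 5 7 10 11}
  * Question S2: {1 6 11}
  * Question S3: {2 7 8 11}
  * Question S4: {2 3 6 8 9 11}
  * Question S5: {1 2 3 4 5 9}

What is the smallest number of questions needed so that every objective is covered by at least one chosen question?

3

Take {S1, S4, S5}. Their union is {1, 2, 3, 4, 5, 6, 7, 8, 9, 10, 11}, which is all 11 objectives.
Only S5 contains 4, so S5 is forced; the remaining 5 objectives need at least 2 more questions (each remaining question adds at most 3) — so at least 3 questions are needed, and 3 is optimal.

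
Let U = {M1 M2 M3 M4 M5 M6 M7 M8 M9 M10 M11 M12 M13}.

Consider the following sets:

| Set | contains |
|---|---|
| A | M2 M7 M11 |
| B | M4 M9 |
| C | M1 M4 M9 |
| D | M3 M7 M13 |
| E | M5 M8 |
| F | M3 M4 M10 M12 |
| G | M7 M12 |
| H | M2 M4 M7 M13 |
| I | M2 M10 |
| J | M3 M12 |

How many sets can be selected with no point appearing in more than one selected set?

4

B, E, I, J are pairwise disjoint (B={M4,M9}; E={M5,M8}; I={M2,M10}; J={M3,M12}).
Every remaining set overlaps one of these, and no 5 of the listed sets are pairwise disjoint, so 4 is the maximum.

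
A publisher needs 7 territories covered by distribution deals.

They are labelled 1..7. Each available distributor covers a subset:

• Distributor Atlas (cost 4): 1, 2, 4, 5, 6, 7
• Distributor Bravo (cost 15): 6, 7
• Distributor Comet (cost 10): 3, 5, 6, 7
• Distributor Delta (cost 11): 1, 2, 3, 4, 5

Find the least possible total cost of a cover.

Atlas, Comet together cover every territory (Atlas ∪ Comet = {1, 2, 3, 4, 5, 6, 7}); total cost 4 + 10 = 14.
No covering selection has total cost below 14.

14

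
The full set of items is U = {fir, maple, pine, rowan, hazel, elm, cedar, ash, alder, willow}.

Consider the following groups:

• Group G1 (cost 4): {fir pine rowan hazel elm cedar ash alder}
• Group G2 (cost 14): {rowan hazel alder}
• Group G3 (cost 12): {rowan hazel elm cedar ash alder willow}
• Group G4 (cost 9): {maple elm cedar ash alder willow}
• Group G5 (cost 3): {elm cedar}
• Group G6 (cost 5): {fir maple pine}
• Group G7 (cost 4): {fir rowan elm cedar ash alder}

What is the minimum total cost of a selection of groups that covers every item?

13

G1, G4 together cover every item (G1 ∪ G4 = {fir, maple, pine, rowan, hazel, elm, cedar, ash, alder, willow}); total cost 4 + 9 = 13.
No covering selection has total cost below 13.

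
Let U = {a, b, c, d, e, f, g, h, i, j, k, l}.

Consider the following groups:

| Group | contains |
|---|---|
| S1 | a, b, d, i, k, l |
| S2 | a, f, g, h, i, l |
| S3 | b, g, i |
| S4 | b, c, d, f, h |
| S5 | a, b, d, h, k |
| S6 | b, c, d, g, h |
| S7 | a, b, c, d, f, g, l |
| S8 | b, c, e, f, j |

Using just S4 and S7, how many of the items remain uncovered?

Union of S4, S7 = {a, b, c, d, f, g, h, l}.
Not covered: e, i, j, k — 4 items.

4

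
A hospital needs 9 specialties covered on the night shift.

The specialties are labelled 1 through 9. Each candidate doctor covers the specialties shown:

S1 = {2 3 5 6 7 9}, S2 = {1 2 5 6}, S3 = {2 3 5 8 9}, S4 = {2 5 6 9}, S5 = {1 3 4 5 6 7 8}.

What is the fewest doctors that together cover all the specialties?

2

S1 and S5 together: S1 ∪ S5 = {1, 2, 3, 4, 5, 6, 7, 8, 9} — every specialty is covered.
No single doctor has all 9 specialties (the largest, S5, has 7), so 2 is optimal.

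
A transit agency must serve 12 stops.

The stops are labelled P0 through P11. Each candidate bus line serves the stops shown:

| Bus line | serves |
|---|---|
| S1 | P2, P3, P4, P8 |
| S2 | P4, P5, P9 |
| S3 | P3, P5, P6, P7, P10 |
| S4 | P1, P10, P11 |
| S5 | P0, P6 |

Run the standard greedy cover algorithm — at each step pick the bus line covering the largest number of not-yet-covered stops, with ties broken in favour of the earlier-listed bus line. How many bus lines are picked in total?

Greedy: pick S3 (covers 5 new) → pick S1 (covers 3 new) → pick S4 (covers 2 new) → pick S2 (covers 1 new) → pick S5 (covers 1 new). Total picks: 5.

5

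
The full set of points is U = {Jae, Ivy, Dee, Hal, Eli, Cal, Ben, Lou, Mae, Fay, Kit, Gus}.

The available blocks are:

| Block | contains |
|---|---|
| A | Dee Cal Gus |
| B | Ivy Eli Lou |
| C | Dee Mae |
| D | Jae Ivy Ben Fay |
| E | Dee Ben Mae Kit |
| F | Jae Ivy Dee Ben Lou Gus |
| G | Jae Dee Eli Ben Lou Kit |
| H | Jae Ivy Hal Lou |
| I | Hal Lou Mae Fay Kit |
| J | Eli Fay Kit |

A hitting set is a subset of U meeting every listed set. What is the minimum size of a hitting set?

3

Take T = {Dee, Lou, Fay}. Each listed block contains at least one of these, so T is a hitting set of size 3.
The blocks A, H, J are pairwise disjoint, so any hitting set needs a separate point for each — at least 3. Hence 3 is optimal.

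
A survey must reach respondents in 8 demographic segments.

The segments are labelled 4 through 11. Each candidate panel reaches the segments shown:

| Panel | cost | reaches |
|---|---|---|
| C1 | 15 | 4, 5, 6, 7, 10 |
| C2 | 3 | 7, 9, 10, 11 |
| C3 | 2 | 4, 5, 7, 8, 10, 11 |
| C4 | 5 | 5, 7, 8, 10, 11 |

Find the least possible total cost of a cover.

20

C1, C2, C3 together cover every segment (C1 ∪ C2 ∪ C3 = {4, 5, 6, 7, 8, 9, 10, 11}); total cost 15 + 3 + 2 = 20.
No covering selection has total cost below 20.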